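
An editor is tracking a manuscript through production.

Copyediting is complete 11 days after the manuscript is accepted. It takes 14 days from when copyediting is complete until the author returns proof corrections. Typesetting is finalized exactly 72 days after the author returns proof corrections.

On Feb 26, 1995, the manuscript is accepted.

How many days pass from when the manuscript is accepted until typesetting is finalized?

97 days

Causal path: the manuscript is accepted → copyediting is complete → the author returns proof corrections → typesetting is finalized.
Total delay along the path: 11 + 14 + 72 = 97 days.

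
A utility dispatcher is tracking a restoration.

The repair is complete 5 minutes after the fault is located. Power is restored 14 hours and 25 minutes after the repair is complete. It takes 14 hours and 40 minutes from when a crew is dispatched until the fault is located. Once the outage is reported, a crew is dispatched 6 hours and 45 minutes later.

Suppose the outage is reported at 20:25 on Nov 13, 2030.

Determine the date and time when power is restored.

The outage is reported: 20:25 Nov 13, 2030.
A crew is dispatched: 20:25 Nov 13, 2030 + 6h45m = 03:10 Nov 14, 2030.
The fault is located: 03:10 Nov 14, 2030 + 14h40m = 17:50 Nov 14, 2030.
The repair is complete: 17:50 Nov 14, 2030 + 5m = 17:55 Nov 14, 2030.
Power is restored: 17:55 Nov 14, 2030 + 14h25m = 08:20 Nov 15, 2030.

08:20 on Nov 15, 2030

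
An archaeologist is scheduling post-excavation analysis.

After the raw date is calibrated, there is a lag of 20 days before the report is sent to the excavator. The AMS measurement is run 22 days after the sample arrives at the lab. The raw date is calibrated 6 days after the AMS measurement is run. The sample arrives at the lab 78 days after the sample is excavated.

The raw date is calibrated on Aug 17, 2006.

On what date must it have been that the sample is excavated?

May 3, 2006

The raw date is calibrated: Aug 17, 2006.
The AMS measurement is run: Aug 17, 2006 − 6 days = Aug 11, 2006.
The sample arrives at the lab: Aug 11, 2006 − 22 days = Jul 20, 2006.
The sample is excavated: Jul 20, 2006 − 78 days = May 3, 2006.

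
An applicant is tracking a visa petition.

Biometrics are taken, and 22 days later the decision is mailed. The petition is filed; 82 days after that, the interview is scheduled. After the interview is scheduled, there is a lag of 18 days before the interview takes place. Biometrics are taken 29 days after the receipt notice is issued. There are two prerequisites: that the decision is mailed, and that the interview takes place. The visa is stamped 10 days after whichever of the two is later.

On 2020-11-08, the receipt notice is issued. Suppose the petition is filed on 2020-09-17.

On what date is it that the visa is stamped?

The receipt notice is issued: Nov 8, 2020.
Biometrics are taken: Nov 8, 2020 + 29 days = Dec 7, 2020.
The decision is mailed: Dec 7, 2020 + 22 days = Dec 29, 2020.
The petition is filed: Sep 17, 2020.
The interview is scheduled: Sep 17, 2020 + 82 days = Dec 8, 2020.
The interview takes place: Dec 8, 2020 + 18 days = Dec 26, 2020.
Both prerequisites met — the decision is mailed (Dec 29, 2020), the interview takes place (Dec 26, 2020); the later is Dec 29, 2020.
The visa is stamped: Dec 29, 2020 + 10 days = Jan 8, 2021.

2021-01-08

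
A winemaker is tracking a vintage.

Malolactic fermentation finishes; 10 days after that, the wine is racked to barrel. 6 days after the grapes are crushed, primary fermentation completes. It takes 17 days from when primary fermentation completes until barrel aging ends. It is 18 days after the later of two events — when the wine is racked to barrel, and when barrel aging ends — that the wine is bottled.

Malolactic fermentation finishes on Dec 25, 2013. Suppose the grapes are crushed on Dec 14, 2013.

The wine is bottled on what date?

Malolactic fermentation finishes: Dec 25, 2013.
The wine is racked to barrel: Dec 25, 2013 + 10 days = Jan 4, 2014.
The grapes are crushed: Dec 14, 2013.
Primary fermentation completes: Dec 14, 2013 + 6 days = Dec 20, 2013.
Barrel aging ends: Dec 20, 2013 + 17 days = Jan 6, 2014.
Both prerequisites met — the wine is racked to barrel (Jan 4, 2014), barrel aging ends (Jan 6, 2014); the later is Jan 6, 2014.
The wine is bottled: Jan 6, 2014 + 18 days = Jan 24, 2014.

Jan 24, 2014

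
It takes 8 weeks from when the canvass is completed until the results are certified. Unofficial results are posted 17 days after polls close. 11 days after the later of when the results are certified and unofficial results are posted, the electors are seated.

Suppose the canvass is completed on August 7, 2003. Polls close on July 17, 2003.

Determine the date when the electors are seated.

The canvass is completed: Aug 7, 2003.
The results are certified: Aug 7, 2003 + 8 weeks = Oct 2, 2003.
Polls close: Jul 17, 2003.
Unofficial results are posted: Jul 17, 2003 + 17 days = Aug 3, 2003.
Both prerequisites met — the results are certified (Oct 2, 2003), unofficial results are posted (Aug 3, 2003); the later is Oct 2, 2003.
The electors are seated: Oct 2, 2003 + 11 days = Oct 13, 2003.

October 13, 2003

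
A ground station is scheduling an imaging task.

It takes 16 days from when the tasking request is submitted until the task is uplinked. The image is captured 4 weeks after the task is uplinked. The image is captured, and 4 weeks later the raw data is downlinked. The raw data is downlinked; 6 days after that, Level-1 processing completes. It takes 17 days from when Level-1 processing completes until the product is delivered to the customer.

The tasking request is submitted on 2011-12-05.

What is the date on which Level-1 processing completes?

2012-02-21

The tasking request is submitted: Dec 5, 2011.
The task is uplinked: Dec 5, 2011 + 16 days = Dec 21, 2011.
The image is captured: Dec 21, 2011 + 4 weeks = Jan 18, 2012.
The raw data is downlinked: Jan 18, 2012 + 4 weeks = Feb 15, 2012.
Level-1 processing completes: Feb 15, 2012 + 6 days = Feb 21, 2012.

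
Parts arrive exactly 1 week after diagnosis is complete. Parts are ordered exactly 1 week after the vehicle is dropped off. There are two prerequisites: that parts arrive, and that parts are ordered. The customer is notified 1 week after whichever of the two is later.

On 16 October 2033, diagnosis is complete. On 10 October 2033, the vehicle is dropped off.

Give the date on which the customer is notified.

30 October 2033

Diagnosis is complete: Oct 16, 2033.
Parts arrive: Oct 16, 2033 + 1 week = Oct 23, 2033.
The vehicle is dropped off: Oct 10, 2033.
Parts are ordered: Oct 10, 2033 + 1 week = Oct 17, 2033.
Both prerequisites met — parts arrive (Oct 23, 2033), parts are ordered (Oct 17, 2033); the later is Oct 23, 2033.
The customer is notified: Oct 23, 2033 + 1 week = Oct 30, 2033.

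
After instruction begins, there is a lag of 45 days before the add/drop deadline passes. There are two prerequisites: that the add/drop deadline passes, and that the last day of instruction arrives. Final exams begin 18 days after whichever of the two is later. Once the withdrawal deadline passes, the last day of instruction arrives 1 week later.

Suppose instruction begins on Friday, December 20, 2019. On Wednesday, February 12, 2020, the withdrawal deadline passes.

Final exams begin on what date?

Sunday, March 8, 2020

Instruction begins: Dec 20, 2019.
The add/drop deadline passes: Dec 20, 2019 + 45 days = Feb 3, 2020.
The withdrawal deadline passes: Feb 12, 2020.
The last day of instruction arrives: Feb 12, 2020 + 1 week = Feb 19, 2020.
Both prerequisites met — the add/drop deadline passes (Feb 3, 2020), the last day of instruction arrives (Feb 19, 2020); the later is Feb 19, 2020.
Final exams begin: Feb 19, 2020 + 18 days = Mar 8, 2020.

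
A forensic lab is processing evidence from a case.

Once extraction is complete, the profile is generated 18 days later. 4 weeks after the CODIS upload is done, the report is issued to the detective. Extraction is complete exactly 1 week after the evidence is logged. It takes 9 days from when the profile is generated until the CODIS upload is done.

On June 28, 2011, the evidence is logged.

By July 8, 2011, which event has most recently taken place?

Extraction is complete

The evidence is logged: Jun 28, 2011.
Extraction is complete: Jun 28, 2011 + 1 week = Jul 5, 2011.
The profile is generated: Jul 5, 2011 + 18 days = Jul 23, 2011.
The CODIS upload is done: Jul 23, 2011 + 9 days = Aug 1, 2011.
The report is issued to the detective: Aug 1, 2011 + 4 weeks = Aug 29, 2011.
Jul 8, 2011 falls between when extraction is complete (Jul 5, 2011) and when the profile is generated (Jul 23, 2011).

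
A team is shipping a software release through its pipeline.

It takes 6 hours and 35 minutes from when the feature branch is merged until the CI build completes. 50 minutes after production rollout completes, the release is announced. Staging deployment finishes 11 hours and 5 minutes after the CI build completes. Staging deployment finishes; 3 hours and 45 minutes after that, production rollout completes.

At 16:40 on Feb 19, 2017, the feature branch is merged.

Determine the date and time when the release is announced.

The feature branch is merged: 16:40 Feb 19, 2017.
The CI build completes: 16:40 Feb 19, 2017 + 6h35m = 23:15 Feb 19, 2017.
Staging deployment finishes: 23:15 Feb 19, 2017 + 11h05m = 10:20 Feb 20, 2017.
Production rollout completes: 10:20 Feb 20, 2017 + 3h45m = 14:05 Feb 20, 2017.
The release is announced: 14:05 Feb 20, 2017 + 50m = 14:55 Feb 20, 2017.

14:55 on Feb 20, 2017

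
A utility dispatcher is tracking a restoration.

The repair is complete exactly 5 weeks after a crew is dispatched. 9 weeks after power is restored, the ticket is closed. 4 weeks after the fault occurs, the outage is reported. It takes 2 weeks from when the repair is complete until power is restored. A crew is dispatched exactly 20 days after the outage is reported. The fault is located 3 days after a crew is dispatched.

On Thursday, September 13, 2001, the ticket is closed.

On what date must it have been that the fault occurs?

The ticket is closed: Sep 13, 2001.
Power is restored: Sep 13, 2001 − 9 weeks = Jul 12, 2001.
The repair is complete: Jul 12, 2001 − 2 weeks = Jun 28, 2001.
A crew is dispatched: Jun 28, 2001 − 5 weeks = May 24, 2001.
The outage is reported: May 24, 2001 − 20 days = May 4, 2001.
The fault occurs: May 4, 2001 − 4 weeks = Apr 6, 2001.

Friday, April 6, 2001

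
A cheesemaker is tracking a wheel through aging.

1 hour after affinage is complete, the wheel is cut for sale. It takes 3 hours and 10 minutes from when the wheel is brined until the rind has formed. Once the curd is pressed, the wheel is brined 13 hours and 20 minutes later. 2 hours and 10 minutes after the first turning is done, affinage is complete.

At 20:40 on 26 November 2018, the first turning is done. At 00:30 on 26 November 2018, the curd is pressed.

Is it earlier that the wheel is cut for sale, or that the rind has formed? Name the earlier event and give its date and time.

The first turning is done: 20:40 Nov 26, 2018.
Affinage is complete: 20:40 Nov 26, 2018 + 2h10m = 22:50 Nov 26, 2018.
The wheel is cut for sale: 22:50 Nov 26, 2018 + 1h = 23:50 Nov 26, 2018.
The curd is pressed: 00:30 Nov 26, 2018.
The wheel is brined: 00:30 Nov 26, 2018 + 13h20m = 13:50 Nov 26, 2018.
The rind has formed: 13:50 Nov 26, 2018 + 3h10m = 17:00 Nov 26, 2018.
Comparing: the wheel is cut for sale at 23:50 Nov 26, 2018 vs the rind has formed at 17:00 Nov 26, 2018. Earlier: the rind has formed.

The rind has formed — 17:00 on 26 November 2018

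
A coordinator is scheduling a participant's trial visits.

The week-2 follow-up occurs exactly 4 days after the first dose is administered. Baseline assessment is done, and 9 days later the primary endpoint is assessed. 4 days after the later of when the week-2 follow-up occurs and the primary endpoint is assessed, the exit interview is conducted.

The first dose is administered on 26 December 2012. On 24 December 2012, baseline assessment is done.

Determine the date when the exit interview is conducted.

6 January 2013

The first dose is administered: Dec 26, 2012.
The week-2 follow-up occurs: Dec 26, 2012 + 4 days = Dec 30, 2012.
Baseline assessment is done: Dec 24, 2012.
The primary endpoint is assessed: Dec 24, 2012 + 9 days = Jan 2, 2013.
Both prerequisites met — the week-2 follow-up occurs (Dec 30, 2012), the primary endpoint is assessed (Jan 2, 2013); the later is Jan 2, 2013.
The exit interview is conducted: Jan 2, 2013 + 4 days = Jan 6, 2013.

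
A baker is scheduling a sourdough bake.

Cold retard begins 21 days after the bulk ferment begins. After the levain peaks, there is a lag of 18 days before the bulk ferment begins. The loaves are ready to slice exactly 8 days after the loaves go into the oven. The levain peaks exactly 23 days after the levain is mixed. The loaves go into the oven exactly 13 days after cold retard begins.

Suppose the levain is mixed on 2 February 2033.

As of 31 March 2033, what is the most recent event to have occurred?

The levain is mixed: Feb 2, 2033.
The levain peaks: Feb 2, 2033 + 23 days = Feb 25, 2033.
The bulk ferment begins: Feb 25, 2033 + 18 days = Mar 15, 2033.
Cold retard begins: Mar 15, 2033 + 21 days = Apr 5, 2033.
The loaves go into the oven: Apr 5, 2033 + 13 days = Apr 18, 2033.
The loaves are ready to slice: Apr 18, 2033 + 8 days = Apr 26, 2033.
Mar 31, 2033 falls between when the bulk ferment begins (Mar 15, 2033) and when cold retard begins (Apr 5, 2033).

The bulk ferment begins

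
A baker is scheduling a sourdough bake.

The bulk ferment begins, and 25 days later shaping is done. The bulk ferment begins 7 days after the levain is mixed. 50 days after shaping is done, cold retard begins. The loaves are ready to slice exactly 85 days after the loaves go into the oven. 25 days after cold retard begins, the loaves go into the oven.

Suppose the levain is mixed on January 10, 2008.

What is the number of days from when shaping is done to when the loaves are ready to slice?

Causal path: shaping is done → cold retard begins → the loaves go into the oven → the loaves are ready to slice.
Total delay along the path: 50 + 25 + 85 = 160 days.

160 days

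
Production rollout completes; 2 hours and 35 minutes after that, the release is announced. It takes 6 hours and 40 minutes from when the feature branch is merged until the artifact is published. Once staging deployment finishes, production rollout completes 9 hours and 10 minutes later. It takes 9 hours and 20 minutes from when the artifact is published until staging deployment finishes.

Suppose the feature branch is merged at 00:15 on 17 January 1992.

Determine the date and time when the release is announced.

04:00 on 18 January 1992

The feature branch is merged: 00:15 Jan 17, 1992.
The artifact is published: 00:15 Jan 17, 1992 + 6h40m = 06:55 Jan 17, 1992.
Staging deployment finishes: 06:55 Jan 17, 1992 + 9h20m = 16:15 Jan 17, 1992.
Production rollout completes: 16:15 Jan 17, 1992 + 9h10m = 01:25 Jan 18, 1992.
The release is announced: 01:25 Jan 18, 1992 + 2h35m = 04:00 Jan 18, 1992.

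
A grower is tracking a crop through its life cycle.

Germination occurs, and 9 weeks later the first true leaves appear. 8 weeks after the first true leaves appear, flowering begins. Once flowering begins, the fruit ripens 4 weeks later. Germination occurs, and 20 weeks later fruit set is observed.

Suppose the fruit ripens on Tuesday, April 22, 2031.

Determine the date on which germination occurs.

The fruit ripens: Apr 22, 2031.
Flowering begins: Apr 22, 2031 − 4 weeks = Mar 25, 2031.
The first true leaves appear: Mar 25, 2031 − 8 weeks = Jan 28, 2031.
Germination occurs: Jan 28, 2031 − 9 weeks = Nov 26, 2030.

Tuesday, November 26, 2030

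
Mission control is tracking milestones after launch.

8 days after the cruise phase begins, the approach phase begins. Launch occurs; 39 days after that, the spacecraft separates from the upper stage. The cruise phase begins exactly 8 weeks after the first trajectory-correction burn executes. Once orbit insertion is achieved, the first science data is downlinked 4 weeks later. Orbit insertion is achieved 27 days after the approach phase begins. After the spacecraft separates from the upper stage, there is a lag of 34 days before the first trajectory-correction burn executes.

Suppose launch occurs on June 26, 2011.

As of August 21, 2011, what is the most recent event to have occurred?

The spacecraft separates from the upper stage

Launch occurs: Jun 26, 2011.
The spacecraft separates from the upper stage: Jun 26, 2011 + 39 days = Aug 4, 2011.
The first trajectory-correction burn executes: Aug 4, 2011 + 34 days = Sep 7, 2011.
The cruise phase begins: Sep 7, 2011 + 8 weeks = Nov 2, 2011.
The approach phase begins: Nov 2, 2011 + 8 days = Nov 10, 2011.
Orbit insertion is achieved: Nov 10, 2011 + 27 days = Dec 7, 2011.
The first science data is downlinked: Dec 7, 2011 + 4 weeks = Jan 4, 2012.
Aug 21, 2011 falls between when the spacecraft separates from the upper stage (Aug 4, 2011) and when the first trajectory-correction burn executes (Sep 7, 2011).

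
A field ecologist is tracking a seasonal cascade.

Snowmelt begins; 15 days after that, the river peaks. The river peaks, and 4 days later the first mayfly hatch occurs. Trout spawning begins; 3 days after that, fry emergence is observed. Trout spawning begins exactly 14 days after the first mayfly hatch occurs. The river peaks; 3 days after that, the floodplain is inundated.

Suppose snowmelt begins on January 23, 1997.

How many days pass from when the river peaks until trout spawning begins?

Causal path: the river peaks → the first mayfly hatch occurs → trout spawning begins.
Total delay along the path: 4 + 14 = 18 days.

18 days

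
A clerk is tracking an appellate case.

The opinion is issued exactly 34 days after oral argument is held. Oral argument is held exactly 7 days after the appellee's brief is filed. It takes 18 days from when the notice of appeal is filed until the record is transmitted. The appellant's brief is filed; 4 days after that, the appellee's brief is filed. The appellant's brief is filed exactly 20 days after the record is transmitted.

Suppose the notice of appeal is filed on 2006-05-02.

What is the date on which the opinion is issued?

2006-07-24

The notice of appeal is filed: May 2, 2006.
The record is transmitted: May 2, 2006 + 18 days = May 20, 2006.
The appellant's brief is filed: May 20, 2006 + 20 days = Jun 9, 2006.
The appellee's brief is filed: Jun 9, 2006 + 4 days = Jun 13, 2006.
Oral argument is held: Jun 13, 2006 + 7 days = Jun 20, 2006.
The opinion is issued: Jun 20, 2006 + 34 days = Jul 24, 2006.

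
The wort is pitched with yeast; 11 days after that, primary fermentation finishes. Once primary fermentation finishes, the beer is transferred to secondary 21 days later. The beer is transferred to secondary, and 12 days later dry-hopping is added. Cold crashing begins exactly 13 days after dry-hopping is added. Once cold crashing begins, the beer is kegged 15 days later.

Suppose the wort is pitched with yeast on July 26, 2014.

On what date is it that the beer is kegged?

The wort is pitched with yeast: Jul 26, 2014.
Primary fermentation finishes: Jul 26, 2014 + 11 days = Aug 6, 2014.
The beer is transferred to secondary: Aug 6, 2014 + 21 days = Aug 27, 2014.
Dry-hopping is added: Aug 27, 2014 + 12 days = Sep 8, 2014.
Cold crashing begins: Sep 8, 2014 + 13 days = Sep 21, 2014.
The beer is kegged: Sep 21, 2014 + 15 days = Oct 6, 2014.

October 6, 2014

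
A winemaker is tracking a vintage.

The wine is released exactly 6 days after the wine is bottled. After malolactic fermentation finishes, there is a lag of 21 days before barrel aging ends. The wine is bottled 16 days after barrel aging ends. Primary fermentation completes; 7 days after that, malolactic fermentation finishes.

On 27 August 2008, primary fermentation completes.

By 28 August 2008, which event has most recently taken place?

Primary fermentation completes: Aug 27, 2008.
Malolactic fermentation finishes: Aug 27, 2008 + 7 days = Sep 3, 2008.
Barrel aging ends: Sep 3, 2008 + 21 days = Sep 24, 2008.
The wine is bottled: Sep 24, 2008 + 16 days = Oct 10, 2008.
The wine is released: Oct 10, 2008 + 6 days = Oct 16, 2008.
Aug 28, 2008 falls between when primary fermentation completes (Aug 27, 2008) and when malolactic fermentation finishes (Sep 3, 2008).

Primary fermentation completes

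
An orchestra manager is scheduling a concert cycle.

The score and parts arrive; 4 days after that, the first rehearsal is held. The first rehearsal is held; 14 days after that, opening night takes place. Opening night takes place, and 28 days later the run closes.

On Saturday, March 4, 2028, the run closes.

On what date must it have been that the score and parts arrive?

Tuesday, January 18, 2028

The run closes: Mar 4, 2028.
Opening night takes place: Mar 4, 2028 − 28 days = Feb 5, 2028.
The first rehearsal is held: Feb 5, 2028 − 14 days = Jan 22, 2028.
The score and parts arrive: Jan 22, 2028 − 4 days = Jan 18, 2028.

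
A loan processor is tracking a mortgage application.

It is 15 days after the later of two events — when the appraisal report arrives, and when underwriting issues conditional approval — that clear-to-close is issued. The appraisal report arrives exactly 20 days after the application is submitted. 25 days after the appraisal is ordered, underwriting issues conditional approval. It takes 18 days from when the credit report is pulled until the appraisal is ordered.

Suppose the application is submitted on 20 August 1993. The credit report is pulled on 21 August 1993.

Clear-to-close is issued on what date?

18 October 1993

The application is submitted: Aug 20, 1993.
The appraisal report arrives: Aug 20, 1993 + 20 days = Sep 9, 1993.
The credit report is pulled: Aug 21, 1993.
The appraisal is ordered: Aug 21, 1993 + 18 days = Sep 8, 1993.
Underwriting issues conditional approval: Sep 8, 1993 + 25 days = Oct 3, 1993.
Both prerequisites met — the appraisal report arrives (Sep 9, 1993), underwriting issues conditional approval (Oct 3, 1993); the later is Oct 3, 1993.
Clear-to-close is issued: Oct 3, 1993 + 15 days = Oct 18, 1993.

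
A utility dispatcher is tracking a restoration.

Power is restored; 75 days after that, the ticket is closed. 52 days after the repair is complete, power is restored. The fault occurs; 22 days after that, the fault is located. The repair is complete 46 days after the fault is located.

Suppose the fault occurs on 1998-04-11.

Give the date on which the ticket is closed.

The fault occurs: Apr 11, 1998.
The fault is located: Apr 11, 1998 + 22 days = May 3, 1998.
The repair is complete: May 3, 1998 + 46 days = Jun 18, 1998.
Power is restored: Jun 18, 1998 + 52 days = Aug 9, 1998.
The ticket is closed: Aug 9, 1998 + 75 days = Oct 23, 1998.

1998-10-23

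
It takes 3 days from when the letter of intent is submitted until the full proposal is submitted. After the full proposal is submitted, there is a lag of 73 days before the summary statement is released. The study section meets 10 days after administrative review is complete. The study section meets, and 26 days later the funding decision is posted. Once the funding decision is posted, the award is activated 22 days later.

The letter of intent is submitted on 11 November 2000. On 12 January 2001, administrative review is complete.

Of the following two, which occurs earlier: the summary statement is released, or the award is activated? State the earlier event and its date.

The summary statement is released — 26 January 2001

The letter of intent is submitted: Nov 11, 2000.
The full proposal is submitted: Nov 11, 2000 + 3 days = Nov 14, 2000.
The summary statement is released: Nov 14, 2000 + 73 days = Jan 26, 2001.
Administrative review is complete: Jan 12, 2001.
The study section meets: Jan 12, 2001 + 10 days = Jan 22, 2001.
The funding decision is posted: Jan 22, 2001 + 26 days = Feb 17, 2001.
The award is activated: Feb 17, 2001 + 22 days = Mar 11, 2001.
Comparing: the summary statement is released on Jan 26, 2001 vs the award is activated on Mar 11, 2001. Earlier: the summary statement is released.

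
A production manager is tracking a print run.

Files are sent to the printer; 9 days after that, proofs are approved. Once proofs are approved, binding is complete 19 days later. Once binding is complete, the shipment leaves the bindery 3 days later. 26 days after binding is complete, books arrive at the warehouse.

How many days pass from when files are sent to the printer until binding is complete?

28 days

Causal path: files are sent to the printer → proofs are approved → binding is complete.
Total delay along the path: 9 + 19 = 28 days.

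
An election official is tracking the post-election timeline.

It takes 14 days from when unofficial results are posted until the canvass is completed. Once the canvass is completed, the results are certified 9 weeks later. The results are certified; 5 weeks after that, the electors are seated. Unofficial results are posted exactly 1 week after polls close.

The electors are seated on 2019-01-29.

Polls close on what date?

The electors are seated: Jan 29, 2019.
The results are certified: Jan 29, 2019 − 5 weeks = Dec 25, 2018.
The canvass is completed: Dec 25, 2018 − 9 weeks = Oct 23, 2018.
Unofficial results are posted: Oct 23, 2018 − 14 days = Oct 9, 2018.
Polls close: Oct 9, 2018 − 1 week = Oct 2, 2018.

2018-10-02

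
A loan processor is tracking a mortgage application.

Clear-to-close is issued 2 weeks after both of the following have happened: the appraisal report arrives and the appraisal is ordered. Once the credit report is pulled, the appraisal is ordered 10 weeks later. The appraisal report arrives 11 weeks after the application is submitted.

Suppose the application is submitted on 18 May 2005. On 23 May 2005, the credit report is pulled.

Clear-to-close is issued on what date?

The application is submitted: May 18, 2005.
The appraisal report arrives: May 18, 2005 + 11 weeks = Aug 3, 2005.
The credit report is pulled: May 23, 2005.
The appraisal is ordered: May 23, 2005 + 10 weeks = Aug 1, 2005.
Both prerequisites met — the appraisal report arrives (Aug 3, 2005), the appraisal is ordered (Aug 1, 2005); the later is Aug 3, 2005.
Clear-to-close is issued: Aug 3, 2005 + 2 weeks = Aug 17, 2005.

17 August 2005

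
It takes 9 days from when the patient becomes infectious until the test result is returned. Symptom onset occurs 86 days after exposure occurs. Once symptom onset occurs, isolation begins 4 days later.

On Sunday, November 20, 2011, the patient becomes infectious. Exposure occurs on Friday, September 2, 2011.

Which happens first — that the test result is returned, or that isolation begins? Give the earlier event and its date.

The patient becomes infectious: Nov 20, 2011.
The test result is returned: Nov 20, 2011 + 9 days = Nov 29, 2011.
Exposure occurs: Sep 2, 2011.
Symptom onset occurs: Sep 2, 2011 + 86 days = Nov 27, 2011.
Isolation begins: Nov 27, 2011 + 4 days = Dec 1, 2011.
Comparing: the test result is returned on Nov 29, 2011 vs isolation begins on Dec 1, 2011. Earlier: the test result is returned.

The test result is returned — Tuesday, November 29, 2011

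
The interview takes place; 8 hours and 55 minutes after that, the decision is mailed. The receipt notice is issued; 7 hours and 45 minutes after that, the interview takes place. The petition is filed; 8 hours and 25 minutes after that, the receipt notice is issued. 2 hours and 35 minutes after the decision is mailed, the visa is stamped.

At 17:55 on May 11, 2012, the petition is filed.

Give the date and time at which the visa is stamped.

The petition is filed: 17:55 May 11, 2012.
The receipt notice is issued: 17:55 May 11, 2012 + 8h25m = 02:20 May 12, 2012.
The interview takes place: 02:20 May 12, 2012 + 7h45m = 10:05 May 12, 2012.
The decision is mailed: 10:05 May 12, 2012 + 8h55m = 19:00 May 12, 2012.
The visa is stamped: 19:00 May 12, 2012 + 2h35m = 21:35 May 12, 2012.

21:35 on May 12, 2012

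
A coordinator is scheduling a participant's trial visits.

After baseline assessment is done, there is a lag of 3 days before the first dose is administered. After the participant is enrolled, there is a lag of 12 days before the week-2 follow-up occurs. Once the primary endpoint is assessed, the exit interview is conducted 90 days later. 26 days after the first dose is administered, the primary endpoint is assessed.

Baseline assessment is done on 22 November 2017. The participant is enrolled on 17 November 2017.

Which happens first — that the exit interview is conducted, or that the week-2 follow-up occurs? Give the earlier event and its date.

Baseline assessment is done: Nov 22, 2017.
The first dose is administered: Nov 22, 2017 + 3 days = Nov 25, 2017.
The primary endpoint is assessed: Nov 25, 2017 + 26 days = Dec 21, 2017.
The exit interview is conducted: Dec 21, 2017 + 90 days = Mar 21, 2018.
The participant is enrolled: Nov 17, 2017.
The week-2 follow-up occurs: Nov 17, 2017 + 12 days = Nov 29, 2017.
Comparing: the exit interview is conducted on Mar 21, 2018 vs the week-2 follow-up occurs on Nov 29, 2017. Earlier: the week-2 follow-up occurs.

The week-2 follow-up occurs — 29 November 2017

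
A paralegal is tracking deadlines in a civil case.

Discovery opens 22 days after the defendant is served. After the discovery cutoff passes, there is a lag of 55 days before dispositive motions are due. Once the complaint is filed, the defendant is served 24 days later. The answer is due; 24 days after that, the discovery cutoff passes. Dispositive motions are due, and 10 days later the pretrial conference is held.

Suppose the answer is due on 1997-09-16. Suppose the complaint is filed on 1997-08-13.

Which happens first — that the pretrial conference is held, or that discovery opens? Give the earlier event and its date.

The answer is due: Sep 16, 1997.
The discovery cutoff passes: Sep 16, 1997 + 24 days = Oct 10, 1997.
Dispositive motions are due: Oct 10, 1997 + 55 days = Dec 4, 1997.
The pretrial conference is held: Dec 4, 1997 + 10 days = Dec 14, 1997.
The complaint is filed: Aug 13, 1997.
The defendant is served: Aug 13, 1997 + 24 days = Sep 6, 1997.
Discovery opens: Sep 6, 1997 + 22 days = Sep 28, 1997.
Comparing: the pretrial conference is held on Dec 14, 1997 vs discovery opens on Sep 28, 1997. Earlier: discovery opens.

Discovery opens — 1997-09-28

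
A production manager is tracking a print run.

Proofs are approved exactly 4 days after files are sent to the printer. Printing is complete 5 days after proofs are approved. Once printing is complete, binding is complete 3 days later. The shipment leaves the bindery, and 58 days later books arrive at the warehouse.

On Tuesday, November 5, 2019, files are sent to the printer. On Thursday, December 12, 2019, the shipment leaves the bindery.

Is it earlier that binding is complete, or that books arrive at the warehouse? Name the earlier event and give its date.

Binding is complete — Sunday, November 17, 2019

Files are sent to the printer: Nov 5, 2019.
Proofs are approved: Nov 5, 2019 + 4 days = Nov 9, 2019.
Printing is complete: Nov 9, 2019 + 5 days = Nov 14, 2019.
Binding is complete: Nov 14, 2019 + 3 days = Nov 17, 2019.
The shipment leaves the bindery: Dec 12, 2019.
Books arrive at the warehouse: Dec 12, 2019 + 58 days = Feb 8, 2020.
Comparing: binding is complete on Nov 17, 2019 vs books arrive at the warehouse on Feb 8, 2020. Earlier: binding is complete.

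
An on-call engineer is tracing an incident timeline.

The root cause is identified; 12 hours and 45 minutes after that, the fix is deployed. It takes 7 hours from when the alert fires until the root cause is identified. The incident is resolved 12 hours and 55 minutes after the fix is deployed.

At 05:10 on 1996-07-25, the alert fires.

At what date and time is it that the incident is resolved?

13:50 on 1996-07-26

The alert fires: 05:10 Jul 25, 1996.
The root cause is identified: 05:10 Jul 25, 1996 + 7h = 12:10 Jul 25, 1996.
The fix is deployed: 12:10 Jul 25, 1996 + 12h45m = 00:55 Jul 26, 1996.
The incident is resolved: 00:55 Jul 26, 1996 + 12h55m = 13:50 Jul 26, 1996.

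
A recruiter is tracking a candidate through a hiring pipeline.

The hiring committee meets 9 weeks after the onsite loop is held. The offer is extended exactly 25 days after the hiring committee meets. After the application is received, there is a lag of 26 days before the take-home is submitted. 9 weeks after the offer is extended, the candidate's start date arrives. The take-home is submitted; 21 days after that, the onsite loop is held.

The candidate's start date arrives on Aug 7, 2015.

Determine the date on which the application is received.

Jan 21, 2015

The candidate's start date arrives: Aug 7, 2015.
The offer is extended: Aug 7, 2015 − 9 weeks = Jun 5, 2015.
The hiring committee meets: Jun 5, 2015 − 25 days = May 11, 2015.
The onsite loop is held: May 11, 2015 − 9 weeks = Mar 9, 2015.
The take-home is submitted: Mar 9, 2015 − 21 days = Feb 16, 2015.
The application is received: Feb 16, 2015 − 26 days = Jan 21, 2015.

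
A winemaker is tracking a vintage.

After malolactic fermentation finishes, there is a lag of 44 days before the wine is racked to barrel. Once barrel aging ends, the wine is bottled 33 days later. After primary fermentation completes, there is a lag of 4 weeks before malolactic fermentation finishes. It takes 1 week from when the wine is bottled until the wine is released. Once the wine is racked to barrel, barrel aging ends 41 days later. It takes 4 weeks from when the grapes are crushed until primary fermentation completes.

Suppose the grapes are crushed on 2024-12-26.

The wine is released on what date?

The grapes are crushed: Dec 26, 2024.
Primary fermentation completes: Dec 26, 2024 + 4 weeks = Jan 23, 2025.
Malolactic fermentation finishes: Jan 23, 2025 + 4 weeks = Feb 20, 2025.
The wine is racked to barrel: Feb 20, 2025 + 44 days = Apr 5, 2025.
Barrel aging ends: Apr 5, 2025 + 41 days = May 16, 2025.
The wine is bottled: May 16, 2025 + 33 days = Jun 18, 2025.
The wine is released: Jun 18, 2025 + 1 week = Jun 25, 2025.

2025-06-25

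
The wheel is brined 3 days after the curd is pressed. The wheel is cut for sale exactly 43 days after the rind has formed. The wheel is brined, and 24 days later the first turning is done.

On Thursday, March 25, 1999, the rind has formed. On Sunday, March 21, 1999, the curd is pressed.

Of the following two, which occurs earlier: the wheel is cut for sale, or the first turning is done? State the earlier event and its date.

The rind has formed: Mar 25, 1999.
The wheel is cut for sale: Mar 25, 1999 + 43 days = May 7, 1999.
The curd is pressed: Mar 21, 1999.
The wheel is brined: Mar 21, 1999 + 3 days = Mar 24, 1999.
The first turning is done: Mar 24, 1999 + 24 days = Apr 17, 1999.
Comparing: the wheel is cut for sale on May 7, 1999 vs the first turning is done on Apr 17, 1999. Earlier: the first turning is done.

The first turning is done — Saturday, April 17, 1999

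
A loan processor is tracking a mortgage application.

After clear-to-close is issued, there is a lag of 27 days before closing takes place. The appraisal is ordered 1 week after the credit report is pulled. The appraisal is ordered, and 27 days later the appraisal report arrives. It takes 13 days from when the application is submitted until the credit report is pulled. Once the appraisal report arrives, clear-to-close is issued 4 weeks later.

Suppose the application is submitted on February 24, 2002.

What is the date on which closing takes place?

The application is submitted: Feb 24, 2002.
The credit report is pulled: Feb 24, 2002 + 13 days = Mar 9, 2002.
The appraisal is ordered: Mar 9, 2002 + 1 week = Mar 16, 2002.
The appraisal report arrives: Mar 16, 2002 + 27 days = Apr 12, 2002.
Clear-to-close is issued: Apr 12, 2002 + 4 weeks = May 10, 2002.
Closing takes place: May 10, 2002 + 27 days = Jun 6, 2002.

June 6, 2002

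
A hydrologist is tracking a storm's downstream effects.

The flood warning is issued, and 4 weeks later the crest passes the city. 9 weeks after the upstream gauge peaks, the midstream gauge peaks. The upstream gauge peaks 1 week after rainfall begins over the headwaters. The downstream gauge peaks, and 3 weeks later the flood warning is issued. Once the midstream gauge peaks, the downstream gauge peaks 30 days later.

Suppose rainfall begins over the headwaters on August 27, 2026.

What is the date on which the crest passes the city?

January 23, 2027

Rainfall begins over the headwaters: Aug 27, 2026.
The upstream gauge peaks: Aug 27, 2026 + 1 week = Sep 3, 2026.
The midstream gauge peaks: Sep 3, 2026 + 9 weeks = Nov 5, 2026.
The downstream gauge peaks: Nov 5, 2026 + 30 days = Dec 5, 2026.
The flood warning is issued: Dec 5, 2026 + 3 weeks = Dec 26, 2026.
The crest passes the city: Dec 26, 2026 + 4 weeks = Jan 23, 2027.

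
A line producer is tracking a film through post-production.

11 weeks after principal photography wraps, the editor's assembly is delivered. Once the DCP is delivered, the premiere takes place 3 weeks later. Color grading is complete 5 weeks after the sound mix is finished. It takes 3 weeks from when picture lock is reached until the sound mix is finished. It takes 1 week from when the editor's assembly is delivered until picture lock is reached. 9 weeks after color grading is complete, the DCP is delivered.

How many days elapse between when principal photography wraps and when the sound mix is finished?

105 days

Causal path: principal photography wraps → the editor's assembly is delivered → picture lock is reached → the sound mix is finished.
Total delay along the path: 11 + 1 + 3 weeks = 15 weeks = 105 days.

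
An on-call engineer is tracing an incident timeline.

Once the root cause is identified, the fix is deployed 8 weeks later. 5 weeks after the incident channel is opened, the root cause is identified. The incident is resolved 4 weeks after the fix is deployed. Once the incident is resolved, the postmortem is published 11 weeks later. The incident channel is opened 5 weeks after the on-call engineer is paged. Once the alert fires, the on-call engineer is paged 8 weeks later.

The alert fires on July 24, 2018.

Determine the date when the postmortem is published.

The alert fires: Jul 24, 2018.
The on-call engineer is paged: Jul 24, 2018 + 8 weeks = Sep 18, 2018.
The incident channel is opened: Sep 18, 2018 + 5 weeks = Oct 23, 2018.
The root cause is identified: Oct 23, 2018 + 5 weeks = Nov 27, 2018.
The fix is deployed: Nov 27, 2018 + 8 weeks = Jan 22, 2019.
The incident is resolved: Jan 22, 2019 + 4 weeks = Feb 19, 2019.
The postmortem is published: Feb 19, 2019 + 11 weeks = May 7, 2019.

May 7, 2019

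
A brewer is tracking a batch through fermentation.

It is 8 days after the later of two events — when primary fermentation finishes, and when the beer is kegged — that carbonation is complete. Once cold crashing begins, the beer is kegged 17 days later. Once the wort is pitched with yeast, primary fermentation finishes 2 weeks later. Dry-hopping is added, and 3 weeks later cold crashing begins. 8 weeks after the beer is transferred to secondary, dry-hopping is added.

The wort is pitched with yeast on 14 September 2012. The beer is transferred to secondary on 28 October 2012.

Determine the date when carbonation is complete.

The wort is pitched with yeast: Sep 14, 2012.
Primary fermentation finishes: Sep 14, 2012 + 2 weeks = Sep 28, 2012.
The beer is transferred to secondary: Oct 28, 2012.
Dry-hopping is added: Oct 28, 2012 + 8 weeks = Dec 23, 2012.
Cold crashing begins: Dec 23, 2012 + 3 weeks = Jan 13, 2013.
The beer is kegged: Jan 13, 2013 + 17 days = Jan 30, 2013.
Both prerequisites met — primary fermentation finishes (Sep 28, 2012), the beer is kegged (Jan 30, 2013); the later is Jan 30, 2013.
Carbonation is complete: Jan 30, 2013 + 8 days = Feb 7, 2013.

7 February 2013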